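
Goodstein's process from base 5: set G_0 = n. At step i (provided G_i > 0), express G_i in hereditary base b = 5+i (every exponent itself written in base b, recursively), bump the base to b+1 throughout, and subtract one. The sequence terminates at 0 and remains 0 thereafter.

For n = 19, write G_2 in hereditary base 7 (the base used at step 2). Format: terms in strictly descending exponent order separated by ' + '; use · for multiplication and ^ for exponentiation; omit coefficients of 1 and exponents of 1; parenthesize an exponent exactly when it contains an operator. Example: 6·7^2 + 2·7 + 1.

G_0=19  [base 5] 3·5 + 4  →[5↦6]→  3·6 + 4 = 22  −1 ⇒ G_1=21
G_1=21  [base 6] 3·6 + 3  →[6↦7]→  3·7 + 3 = 24  −1 ⇒ G_2=23
G_2=23  [base 7] 3·7 + 2  →[7↦8]→  3·8 + 2 = 26  −1 ⇒ G_3=25

3·7 + 2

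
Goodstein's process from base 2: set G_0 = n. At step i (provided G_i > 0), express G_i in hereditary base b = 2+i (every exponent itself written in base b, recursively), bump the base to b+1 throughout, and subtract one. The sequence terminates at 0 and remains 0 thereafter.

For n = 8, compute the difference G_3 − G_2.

5757

step 0: 8 = 2^(2 + 1); sub 3 for 2: 3^(3 + 1); = 81; G_1 = 81−1 = 80
step 1: 80 = 2·3^3 + 2·3^2 + 2·3 + 2; sub 4 for 3: 2·4^4 + 2·4^2 + 2·4 + 2; = 554; G_2 = 554−1 = 553
step 2: 553 = 2·4^4 + 2·4^2 + 2·4 + 1; sub 5 for 4: 2·5^5 + 2·5^2 + 2·5 + 1; = 6311; G_3 = 6311−1 = 6310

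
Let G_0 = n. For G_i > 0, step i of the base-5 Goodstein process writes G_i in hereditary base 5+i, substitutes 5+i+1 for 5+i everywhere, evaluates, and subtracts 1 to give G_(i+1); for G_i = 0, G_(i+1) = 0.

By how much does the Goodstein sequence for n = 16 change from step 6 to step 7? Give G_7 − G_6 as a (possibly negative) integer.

[0] 16 ≡ 3·5 + 1 (base 5). Lift 6: 19. −1: 18.
[1] 18 ≡ 3·6 (base 6). Lift 7: 21. −1: 20.
[2] 20 ≡ 2·7 + 6 (base 7). Lift 8: 22. −1: 21.
[3] 21 ≡ 2·8 + 5 (base 8). Lift 9: 23. −1: 22.
[4] 22 ≡ 2·9 + 4 (base 9). Lift 10: 24. −1: 23.
[5] 23 ≡ 2·10 + 3 (base 10). Lift 11: 25. −1: 24.
[6] 24 ≡ 2·11 + 2 (base 11). Lift 12: 26. −1: 25.

1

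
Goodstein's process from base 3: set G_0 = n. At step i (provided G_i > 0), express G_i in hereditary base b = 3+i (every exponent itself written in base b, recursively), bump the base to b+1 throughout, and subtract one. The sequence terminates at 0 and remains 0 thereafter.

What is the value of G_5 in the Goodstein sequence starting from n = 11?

G_0 = 11. HB_3(11) = 3^2 + 2. Bump = 18. G_1 = 17.
G_1 = 17. HB_4(17) = 4^2 + 1. Bump = 26. G_2 = 25.
G_2 = 25. HB_5(25) = 5^2. Bump = 36. G_3 = 35.
G_3 = 35. HB_6(35) = 5·6 + 5. Bump = 40. G_4 = 39.
G_4 = 39. HB_7(39) = 5·7 + 4. Bump = 44. G_5 = 43.

43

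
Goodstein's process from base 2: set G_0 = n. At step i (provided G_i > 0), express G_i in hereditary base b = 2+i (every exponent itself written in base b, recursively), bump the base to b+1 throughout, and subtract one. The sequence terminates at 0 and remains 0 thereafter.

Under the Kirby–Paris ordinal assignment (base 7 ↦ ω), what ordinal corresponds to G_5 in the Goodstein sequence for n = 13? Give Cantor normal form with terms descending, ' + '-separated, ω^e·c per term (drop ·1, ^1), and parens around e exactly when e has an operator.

base 2: 13 = 2^(2 + 1) + 2^2 + 1; at 3: 3^(3 + 1) + 3^3 + 1 = 109; next = 108
base 3: 108 = 3^(3 + 1) + 3^3; at 4: 4^(4 + 1) + 4^4 = 1280; next = 1279
base 4: 1279 = 4^(4 + 1) + 3·4^3 + 3·4^2 + 3·4 + 3; at 5: 5^(5 + 1) + 3·5^3 + 3·5^2 + 3·5 + 3 = 16093; next = 16092
base 5: 16092 = 5^(5 + 1) + 3·5^3 + 3·5^2 + 3·5 + 2; at 6: 6^(6 + 1) + 3·6^3 + 3·6^2 + 3·6 + 2 = 280712; next = 280711
base 6: 280711 = 6^(6 + 1) + 3·6^3 + 3·6^2 + 3·6 + 1; at 7: 7^(7 + 1) + 3·7^3 + 3·7^2 + 3·7 + 1 = 5765999; next = 5765998
base 7: 5765998 = 7^(7 + 1) + 3·7^3 + 3·7^2 + 3·7; at 8: 8^(8 + 1) + 3·8^3 + 3·8^2 + 3·8 = 134219480; next = 134219479

ω^(ω + 1) + ω^3·3 + ω^2·3 + ω·3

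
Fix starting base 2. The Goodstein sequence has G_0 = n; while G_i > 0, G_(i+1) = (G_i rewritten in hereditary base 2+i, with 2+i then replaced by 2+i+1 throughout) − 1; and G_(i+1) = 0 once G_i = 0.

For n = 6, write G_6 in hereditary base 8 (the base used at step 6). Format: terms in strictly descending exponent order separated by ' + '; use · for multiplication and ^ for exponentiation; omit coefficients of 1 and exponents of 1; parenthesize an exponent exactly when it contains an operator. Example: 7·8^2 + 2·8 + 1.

base 2: 6 = 2^2 + 2; at 3: 3^3 + 3 = 30; next = 29
base 3: 29 = 3^3 + 2; at 4: 4^4 + 2 = 258; next = 257
base 4: 257 = 4^4 + 1; at 5: 5^5 + 1 = 3126; next = 3125
base 5: 3125 = 5^5; at 6: 6^6 = 46656; next = 46655
base 6: 46655 = 5·6^5 + 5·6^4 + 5·6^3 + 5·6^2 + 5·6 + 5; at 7: 5·7^5 + 5·7^4 + 5·7^3 + 5·7^2 + 5·7 + 5 = 98040; next = 98039
base 7: 98039 = 5·7^5 + 5·7^4 + 5·7^3 + 5·7^2 + 5·7 + 4; at 8: 5·8^5 + 5·8^4 + 5·8^3 + 5·8^2 + 5·8 + 4 = 187244; next = 187243
base 8: 187243 = 5·8^5 + 5·8^4 + 5·8^3 + 5·8^2 + 5·8 + 3; at 9: 5·9^5 + 5·9^4 + 5·9^3 + 5·9^2 + 5·9 + 3 = 332148; next = 332147

5·8^5 + 5·8^4 + 5·8^3 + 5·8^2 + 5·8 + 3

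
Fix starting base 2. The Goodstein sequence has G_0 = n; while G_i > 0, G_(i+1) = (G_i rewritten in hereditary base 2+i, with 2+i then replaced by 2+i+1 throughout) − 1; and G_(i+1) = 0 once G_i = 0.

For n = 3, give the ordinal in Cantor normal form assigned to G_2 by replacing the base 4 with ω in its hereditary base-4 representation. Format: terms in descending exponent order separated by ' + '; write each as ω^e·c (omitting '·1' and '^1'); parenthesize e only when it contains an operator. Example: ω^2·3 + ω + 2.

G_0 = 3. HB_2(3) = 2 + 1. Bump = 4. G_1 = 3.
G_1 = 3. HB_3(3) = 3. Bump = 4. G_2 = 3.
G_2 = 3. HB_4(3) = 3. Bump = 3. G_3 = 2.

3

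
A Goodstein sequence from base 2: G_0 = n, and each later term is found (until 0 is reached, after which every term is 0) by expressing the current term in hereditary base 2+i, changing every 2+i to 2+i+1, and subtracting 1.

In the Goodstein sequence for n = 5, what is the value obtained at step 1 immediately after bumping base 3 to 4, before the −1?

G_0 = 5. HB_2(5) = 2^2 + 1. Bump = 28. G_1 = 27.
G_1 = 27. HB_3(27) = 3^3. Bump = 256. G_2 = 255.

256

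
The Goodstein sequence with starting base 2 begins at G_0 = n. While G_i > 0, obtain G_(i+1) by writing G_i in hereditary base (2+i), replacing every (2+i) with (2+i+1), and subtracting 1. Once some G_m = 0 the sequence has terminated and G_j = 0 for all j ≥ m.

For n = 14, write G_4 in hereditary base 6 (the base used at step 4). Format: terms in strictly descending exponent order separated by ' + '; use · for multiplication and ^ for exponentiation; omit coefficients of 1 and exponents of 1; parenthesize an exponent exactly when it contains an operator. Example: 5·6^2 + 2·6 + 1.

6^(6 + 1) + 5·6^5 + 5·6^4 + 5·6^3 + 5·6^2 + 5·6 + 5

14 —HB2→ 2^(2 + 1) + 2^2 + 2 —bump→ 3^(3 + 1) + 3^3 + 3 = 111 —(−1)→ 110
110 —HB3→ 3^(3 + 1) + 3^3 + 2 —bump→ 4^(4 + 1) + 4^4 + 2 = 1282 —(−1)→ 1281
1281 —HB4→ 4^(4 + 1) + 4^4 + 1 —bump→ 5^(5 + 1) + 5^5 + 1 = 18751 —(−1)→ 18750
18750 —HB5→ 5^(5 + 1) + 5^5 —bump→ 6^(6 + 1) + 6^6 = 326592 —(−1)→ 326591
326591 —HB6→ 6^(6 + 1) + 5·6^5 + 5·6^4 + 5·6^3 + 5·6^2 + 5·6 + 5 —bump→ 7^(7 + 1) + 5·7^5 + 5·7^4 + 5·7^3 + 5·7^2 + 5·7 + 5 = 5862841 —(−1)→ 5862840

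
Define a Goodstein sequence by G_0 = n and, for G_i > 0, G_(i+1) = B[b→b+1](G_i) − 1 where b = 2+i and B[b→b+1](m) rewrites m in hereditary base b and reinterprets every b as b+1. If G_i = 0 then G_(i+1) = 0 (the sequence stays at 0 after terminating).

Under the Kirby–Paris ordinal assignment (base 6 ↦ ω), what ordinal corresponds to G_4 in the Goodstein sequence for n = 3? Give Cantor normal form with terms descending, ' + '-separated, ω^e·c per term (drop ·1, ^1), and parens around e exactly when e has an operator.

1

3 —HB2→ 2 + 1 —bump→ 3 + 1 = 4 —(−1)→ 3
3 —HB3→ 3 —bump→ 4 = 4 —(−1)→ 3
3 —HB4→ 3 —bump→ 3 = 3 —(−1)→ 2
2 —HB5→ 2 —bump→ 2 = 2 —(−1)→ 1
1 —HB6→ 1 —bump→ 1 = 1 —(−1)→ 0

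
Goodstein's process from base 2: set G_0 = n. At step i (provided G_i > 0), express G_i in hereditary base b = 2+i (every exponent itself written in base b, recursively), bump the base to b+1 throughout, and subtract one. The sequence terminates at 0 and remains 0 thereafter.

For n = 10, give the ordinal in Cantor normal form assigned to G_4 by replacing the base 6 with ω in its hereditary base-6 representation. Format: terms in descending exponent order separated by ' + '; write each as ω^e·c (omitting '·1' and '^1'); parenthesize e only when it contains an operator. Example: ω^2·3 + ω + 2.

ω^ω·5 + ω^5·5 + ω^4·5 + ω^3·5 + ω^2·5 + ω·5 + 5

step 0: 10 = 2^(2 + 1) + 2; sub 3 for 2: 3^(3 + 1) + 3; = 84; G_1 = 84−1 = 83
step 1: 83 = 3^(3 + 1) + 2; sub 4 for 3: 4^(4 + 1) + 2; = 1026; G_2 = 1026−1 = 1025
step 2: 1025 = 4^(4 + 1) + 1; sub 5 for 4: 5^(5 + 1) + 1; = 15626; G_3 = 15626−1 = 15625
step 3: 15625 = 5^(5 + 1); sub 6 for 5: 6^(6 + 1); = 279936; G_4 = 279936−1 = 279935
step 4: 279935 = 5·6^6 + 5·6^5 + 5·6^4 + 5·6^3 + 5·6^2 + 5·6 + 5; sub 7 for 6: 5·7^7 + 5·7^5 + 5·7^4 + 5·7^3 + 5·7^2 + 5·7 + 5; = 4215755; G_5 = 4215755−1 = 4215754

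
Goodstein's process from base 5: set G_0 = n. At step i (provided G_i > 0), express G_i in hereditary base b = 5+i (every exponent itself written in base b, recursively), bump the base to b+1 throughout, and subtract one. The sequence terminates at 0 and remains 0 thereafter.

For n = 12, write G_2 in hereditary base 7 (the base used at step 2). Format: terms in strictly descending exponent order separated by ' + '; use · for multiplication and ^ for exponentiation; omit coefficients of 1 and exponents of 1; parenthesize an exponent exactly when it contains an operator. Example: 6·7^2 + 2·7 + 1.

2·7

[0] 12 ≡ 2·5 + 2 (base 5). Lift 6: 14. −1: 13.
[1] 13 ≡ 2·6 + 1 (base 6). Lift 7: 15. −1: 14.
[2] 14 ≡ 2·7 (base 7). Lift 8: 16. −1: 15.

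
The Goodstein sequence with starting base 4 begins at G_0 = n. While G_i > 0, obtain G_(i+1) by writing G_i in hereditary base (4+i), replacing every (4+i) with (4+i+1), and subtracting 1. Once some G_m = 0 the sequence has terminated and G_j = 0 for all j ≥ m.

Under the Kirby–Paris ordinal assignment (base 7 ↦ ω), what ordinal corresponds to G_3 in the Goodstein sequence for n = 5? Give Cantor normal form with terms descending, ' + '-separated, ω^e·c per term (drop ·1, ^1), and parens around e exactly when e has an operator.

G_0=5  [base 4] 4 + 1  →[4↦5]→  5 + 1 = 6  −1 ⇒ G_1=5
G_1=5  [base 5] 5  →[5↦6]→  6 = 6  −1 ⇒ G_2=5
G_2=5  [base 6] 5  →[6↦7]→  5 = 5  −1 ⇒ G_3=4
G_3=4  [base 7] 4  →[7↦8]→  4 = 4  −1 ⇒ G_4=3

4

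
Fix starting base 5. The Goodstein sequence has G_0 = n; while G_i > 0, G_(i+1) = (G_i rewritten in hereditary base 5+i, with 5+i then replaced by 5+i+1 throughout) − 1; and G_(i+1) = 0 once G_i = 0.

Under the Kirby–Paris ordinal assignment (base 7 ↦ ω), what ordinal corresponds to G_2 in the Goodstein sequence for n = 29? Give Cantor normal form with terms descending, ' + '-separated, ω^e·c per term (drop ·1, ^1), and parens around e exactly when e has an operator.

ω^2 + 2

29 —HB5→ 5^2 + 4 —bump→ 6^2 + 4 = 40 —(−1)→ 39
39 —HB6→ 6^2 + 3 —bump→ 7^2 + 3 = 52 —(−1)→ 51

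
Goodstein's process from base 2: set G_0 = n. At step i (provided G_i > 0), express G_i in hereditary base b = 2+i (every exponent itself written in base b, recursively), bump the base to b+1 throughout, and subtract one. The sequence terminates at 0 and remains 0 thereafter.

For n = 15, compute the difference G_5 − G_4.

6261751

base 2: 15 = 2^(2 + 1) + 2^2 + 2 + 1; at 3: 3^(3 + 1) + 3^3 + 3 + 1 = 112; next = 111
base 3: 111 = 3^(3 + 1) + 3^3 + 3; at 4: 4^(4 + 1) + 4^4 + 4 = 1284; next = 1283
base 4: 1283 = 4^(4 + 1) + 4^4 + 3; at 5: 5^(5 + 1) + 5^5 + 3 = 18753; next = 18752
base 5: 18752 = 5^(5 + 1) + 5^5 + 2; at 6: 6^(6 + 1) + 6^6 + 2 = 326594; next = 326593
base 6: 326593 = 6^(6 + 1) + 6^6 + 1; at 7: 7^(7 + 1) + 7^7 + 1 = 6588345; next = 6588344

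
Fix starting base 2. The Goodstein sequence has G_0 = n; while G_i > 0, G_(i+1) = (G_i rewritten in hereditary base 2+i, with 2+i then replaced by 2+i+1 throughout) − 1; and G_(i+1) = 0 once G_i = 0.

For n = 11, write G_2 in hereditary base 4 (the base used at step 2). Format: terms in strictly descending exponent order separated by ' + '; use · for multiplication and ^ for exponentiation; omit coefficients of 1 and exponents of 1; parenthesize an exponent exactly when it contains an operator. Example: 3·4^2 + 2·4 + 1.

4^(4 + 1) + 3

i=0: 11 = 2^(2 + 1) + 2 + 1 (b=2); 2→3: 3^(3 + 1) + 3 + 1 = 85; 85−1 = 84
i=1: 84 = 3^(3 + 1) + 3 (b=3); 3→4: 4^(4 + 1) + 4 = 1028; 1028−1 = 1027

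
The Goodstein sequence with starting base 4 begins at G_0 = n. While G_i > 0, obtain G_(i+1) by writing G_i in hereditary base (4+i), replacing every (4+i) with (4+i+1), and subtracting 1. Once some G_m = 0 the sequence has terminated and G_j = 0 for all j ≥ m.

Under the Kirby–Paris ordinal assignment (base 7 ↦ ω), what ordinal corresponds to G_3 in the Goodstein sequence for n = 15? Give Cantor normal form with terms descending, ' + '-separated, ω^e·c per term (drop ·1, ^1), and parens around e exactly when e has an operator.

ω·3

(0) 15|_4 = 3·4 + 3 ↦ 3·5 + 3|_5 = 18 ⇒ 17
(1) 17|_5 = 3·5 + 2 ↦ 3·6 + 2|_6 = 20 ⇒ 19
(2) 19|_6 = 3·6 + 1 ↦ 3·7 + 1|_7 = 22 ⇒ 21
(3) 21|_7 = 3·7 ↦ 3·8|_8 = 24 ⇒ 23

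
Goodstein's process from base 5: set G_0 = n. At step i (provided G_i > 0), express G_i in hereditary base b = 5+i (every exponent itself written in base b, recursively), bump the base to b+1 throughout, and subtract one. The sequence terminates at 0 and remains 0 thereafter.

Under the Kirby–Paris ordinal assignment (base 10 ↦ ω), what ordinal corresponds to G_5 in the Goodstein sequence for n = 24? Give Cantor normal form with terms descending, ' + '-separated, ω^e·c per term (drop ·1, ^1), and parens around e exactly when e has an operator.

ω·3 + 9

step 0: 24 = 4·5 + 4; sub 6 for 5: 4·6 + 4; = 28; G_1 = 28−1 = 27
step 1: 27 = 4·6 + 3; sub 7 for 6: 4·7 + 3; = 31; G_2 = 31−1 = 30
step 2: 30 = 4·7 + 2; sub 8 for 7: 4·8 + 2; = 34; G_3 = 34−1 = 33
step 3: 33 = 4·8 + 1; sub 9 for 8: 4·9 + 1; = 37; G_4 = 37−1 = 36
step 4: 36 = 4·9; sub 10 for 9: 4·10; = 40; G_5 = 40−1 = 39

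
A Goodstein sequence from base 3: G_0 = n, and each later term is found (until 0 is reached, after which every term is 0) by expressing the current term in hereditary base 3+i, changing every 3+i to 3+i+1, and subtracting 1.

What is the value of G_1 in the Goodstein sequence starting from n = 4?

4 —HB3→ 3 + 1 —bump→ 4 + 1 = 5 —(−1)→ 4
4 —HB4→ 4 —bump→ 5 = 5 —(−1)→ 4

4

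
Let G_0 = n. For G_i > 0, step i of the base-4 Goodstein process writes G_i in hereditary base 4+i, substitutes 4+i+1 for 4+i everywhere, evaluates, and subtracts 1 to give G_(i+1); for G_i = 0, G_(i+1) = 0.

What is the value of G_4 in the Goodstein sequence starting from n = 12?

17

i=0: 12 = 3·4 (b=4); 4→5: 3·5 = 15; 15−1 = 14
i=1: 14 = 2·5 + 4 (b=5); 5→6: 2·6 + 4 = 16; 16−1 = 15
i=2: 15 = 2·6 + 3 (b=6); 6→7: 2·7 + 3 = 17; 17−1 = 16
i=3: 16 = 2·7 + 2 (b=7); 7→8: 2·8 + 2 = 18; 18−1 = 17
i=4: 17 = 2·8 + 1 (b=8); 8→9: 2·9 + 1 = 19; 19−1 = 18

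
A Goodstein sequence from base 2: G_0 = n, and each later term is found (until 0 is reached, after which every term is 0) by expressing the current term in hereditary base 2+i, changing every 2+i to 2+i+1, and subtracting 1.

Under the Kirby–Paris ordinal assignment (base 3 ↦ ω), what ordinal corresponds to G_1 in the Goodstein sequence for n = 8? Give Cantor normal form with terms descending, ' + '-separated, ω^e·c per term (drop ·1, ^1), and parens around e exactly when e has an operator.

ω^ω·2 + ω^2·2 + ω·2 + 2

[0] 8 ≡ 2^(2 + 1) (base 2). Lift 3: 81. −1: 80.
[1] 80 ≡ 2·3^3 + 2·3^2 + 2·3 + 2 (base 3). Lift 4: 554. −1: 553.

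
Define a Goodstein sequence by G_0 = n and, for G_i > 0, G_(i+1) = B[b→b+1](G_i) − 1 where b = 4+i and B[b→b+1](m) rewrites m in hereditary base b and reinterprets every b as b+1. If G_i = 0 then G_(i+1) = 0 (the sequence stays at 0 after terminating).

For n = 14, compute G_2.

18

G_0=14  [base 4] 3·4 + 2  →[4↦5]→  3·5 + 2 = 17  −1 ⇒ G_1=16
G_1=16  [base 5] 3·5 + 1  →[5↦6]→  3·6 + 1 = 19  −1 ⇒ G_2=18
G_2=18  [base 6] 3·6  →[6↦7]→  3·7 = 21  −1 ⇒ G_3=20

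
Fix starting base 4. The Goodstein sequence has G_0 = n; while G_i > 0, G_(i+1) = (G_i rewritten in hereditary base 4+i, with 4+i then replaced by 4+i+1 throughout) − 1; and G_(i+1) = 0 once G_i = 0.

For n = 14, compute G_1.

16

step 0: 14 = 3·4 + 2; sub 5 for 4: 3·5 + 2; = 17; G_1 = 17−1 = 16
step 1: 16 = 3·5 + 1; sub 6 for 5: 3·6 + 1; = 19; G_2 = 19−1 = 18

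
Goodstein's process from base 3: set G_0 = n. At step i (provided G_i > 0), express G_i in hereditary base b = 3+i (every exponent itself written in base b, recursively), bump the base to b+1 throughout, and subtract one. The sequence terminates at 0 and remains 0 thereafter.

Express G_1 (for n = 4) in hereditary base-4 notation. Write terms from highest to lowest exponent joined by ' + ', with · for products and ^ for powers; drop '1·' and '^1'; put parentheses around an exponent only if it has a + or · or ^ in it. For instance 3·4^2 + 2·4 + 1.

4

i=0: 4 = 3 + 1 (b=3); 3→4: 4 + 1 = 5; 5−1 = 4
i=1: 4 = 4 (b=4); 4→5: 5 = 5; 5−1 = 4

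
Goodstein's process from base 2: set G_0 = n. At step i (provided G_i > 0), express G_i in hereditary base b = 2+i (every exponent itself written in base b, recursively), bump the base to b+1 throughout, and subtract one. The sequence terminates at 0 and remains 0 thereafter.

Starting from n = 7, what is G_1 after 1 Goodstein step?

base 2: 7 = 2^2 + 2 + 1; at 3: 3^3 + 3 + 1 = 31; next = 30
base 3: 30 = 3^3 + 3; at 4: 4^4 + 4 = 260; next = 259

30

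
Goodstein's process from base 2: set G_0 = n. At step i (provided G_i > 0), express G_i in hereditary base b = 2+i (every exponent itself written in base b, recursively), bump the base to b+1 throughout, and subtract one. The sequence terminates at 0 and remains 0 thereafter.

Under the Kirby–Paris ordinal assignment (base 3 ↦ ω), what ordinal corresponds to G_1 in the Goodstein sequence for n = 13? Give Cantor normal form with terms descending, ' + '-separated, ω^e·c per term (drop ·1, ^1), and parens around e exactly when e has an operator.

ω^(ω + 1) + ω^ω

G_0=13  [base 2] 2^(2 + 1) + 2^2 + 1  →[2↦3]→  3^(3 + 1) + 3^3 + 1 = 109  −1 ⇒ G_1=108
G_1=108  [base 3] 3^(3 + 1) + 3^3  →[3↦4]→  4^(4 + 1) + 4^4 = 1280  −1 ⇒ G_2=1279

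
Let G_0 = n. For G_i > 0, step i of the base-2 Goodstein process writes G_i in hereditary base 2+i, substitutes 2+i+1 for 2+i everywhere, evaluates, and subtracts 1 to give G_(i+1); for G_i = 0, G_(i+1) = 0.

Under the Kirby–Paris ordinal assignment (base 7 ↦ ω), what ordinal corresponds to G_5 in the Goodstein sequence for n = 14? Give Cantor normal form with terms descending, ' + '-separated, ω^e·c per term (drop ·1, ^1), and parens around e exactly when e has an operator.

ω^(ω + 1) + ω^5·5 + ω^4·5 + ω^3·5 + ω^2·5 + ω·5 + 4

[0] 14 ≡ 2^(2 + 1) + 2^2 + 2 (base 2). Lift 3: 111. −1: 110.
[1] 110 ≡ 3^(3 + 1) + 3^3 + 2 (base 3). Lift 4: 1282. −1: 1281.
[2] 1281 ≡ 4^(4 + 1) + 4^4 + 1 (base 4). Lift 5: 18751. −1: 18750.
[3] 18750 ≡ 5^(5 + 1) + 5^5 (base 5). Lift 6: 326592. −1: 326591.
[4] 326591 ≡ 6^(6 + 1) + 5·6^5 + 5·6^4 + 5·6^3 + 5·6^2 + 5·6 + 5 (base 6). Lift 7: 5862841. −1: 5862840.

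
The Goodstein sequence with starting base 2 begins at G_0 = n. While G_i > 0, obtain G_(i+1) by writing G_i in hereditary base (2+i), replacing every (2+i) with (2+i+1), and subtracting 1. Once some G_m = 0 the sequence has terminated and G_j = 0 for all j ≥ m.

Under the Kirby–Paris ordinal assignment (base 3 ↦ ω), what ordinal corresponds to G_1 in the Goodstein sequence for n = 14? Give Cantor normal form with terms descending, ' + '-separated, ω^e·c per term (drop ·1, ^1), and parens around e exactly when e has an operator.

G_0=14  [base 2] 2^(2 + 1) + 2^2 + 2  →[2↦3]→  3^(3 + 1) + 3^3 + 3 = 111  −1 ⇒ G_1=110
G_1=110  [base 3] 3^(3 + 1) + 3^3 + 2  →[3↦4]→  4^(4 + 1) + 4^4 + 2 = 1282  −1 ⇒ G_2=1281

ω^(ω + 1) + ω^ω + 2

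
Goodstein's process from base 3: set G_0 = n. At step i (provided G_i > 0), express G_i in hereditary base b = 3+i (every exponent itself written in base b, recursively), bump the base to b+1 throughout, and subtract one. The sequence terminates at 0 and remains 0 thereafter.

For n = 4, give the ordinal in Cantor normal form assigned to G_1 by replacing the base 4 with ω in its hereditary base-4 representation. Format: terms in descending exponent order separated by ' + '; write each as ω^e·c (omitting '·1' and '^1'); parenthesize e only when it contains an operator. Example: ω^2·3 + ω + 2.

ω

[0] 4 ≡ 3 + 1 (base 3). Lift 4: 5. −1: 4.
[1] 4 ≡ 4 (base 4). Lift 5: 5. −1: 4.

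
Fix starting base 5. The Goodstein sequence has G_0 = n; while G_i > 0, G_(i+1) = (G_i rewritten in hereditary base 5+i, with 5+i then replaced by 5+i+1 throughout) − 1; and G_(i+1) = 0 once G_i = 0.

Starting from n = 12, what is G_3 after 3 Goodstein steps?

i=0: 12 = 2·5 + 2 (b=5); 5→6: 2·6 + 2 = 14; 14−1 = 13
i=1: 13 = 2·6 + 1 (b=6); 6→7: 2·7 + 1 = 15; 15−1 = 14
i=2: 14 = 2·7 (b=7); 7→8: 2·8 = 16; 16−1 = 15
i=3: 15 = 8 + 7 (b=8); 8→9: 9 + 7 = 16; 16−1 = 15

15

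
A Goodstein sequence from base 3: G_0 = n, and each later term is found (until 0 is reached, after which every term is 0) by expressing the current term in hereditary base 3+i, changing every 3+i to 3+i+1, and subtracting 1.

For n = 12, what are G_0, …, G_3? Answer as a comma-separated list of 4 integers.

base 3: 12 = 3^2 + 3; at 4: 4^2 + 4 = 20; next = 19
base 4: 19 = 4^2 + 3; at 5: 5^2 + 3 = 28; next = 27
base 5: 27 = 5^2 + 2; at 6: 6^2 + 2 = 38; next = 37

12, 19, 27, 37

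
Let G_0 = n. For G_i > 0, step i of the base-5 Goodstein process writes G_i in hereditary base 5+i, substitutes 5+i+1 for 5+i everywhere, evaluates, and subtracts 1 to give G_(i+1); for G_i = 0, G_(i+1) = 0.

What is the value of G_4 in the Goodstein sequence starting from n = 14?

(0) 14|_5 = 2·5 + 4 ↦ 2·6 + 4|_6 = 16 ⇒ 15
(1) 15|_6 = 2·6 + 3 ↦ 2·7 + 3|_7 = 17 ⇒ 16
(2) 16|_7 = 2·7 + 2 ↦ 2·8 + 2|_8 = 18 ⇒ 17
(3) 17|_8 = 2·8 + 1 ↦ 2·9 + 1|_9 = 19 ⇒ 18
(4) 18|_9 = 2·9 ↦ 2·10|_10 = 20 ⇒ 19

18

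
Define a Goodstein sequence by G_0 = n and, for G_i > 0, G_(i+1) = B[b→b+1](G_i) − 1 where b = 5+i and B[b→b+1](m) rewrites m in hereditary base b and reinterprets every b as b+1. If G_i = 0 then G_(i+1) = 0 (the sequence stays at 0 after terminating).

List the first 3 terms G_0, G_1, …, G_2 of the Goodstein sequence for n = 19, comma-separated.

19, 21, 23

base 5: 19 = 3·5 + 4; at 6: 3·6 + 4 = 22; next = 21
base 6: 21 = 3·6 + 3; at 7: 3·7 + 3 = 24; next = 23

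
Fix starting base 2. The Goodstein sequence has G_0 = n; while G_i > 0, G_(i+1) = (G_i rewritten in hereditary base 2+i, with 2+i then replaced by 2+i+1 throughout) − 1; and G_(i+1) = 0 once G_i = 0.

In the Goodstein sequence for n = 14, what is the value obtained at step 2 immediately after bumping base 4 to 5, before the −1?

step 0: 14 = 2^(2 + 1) + 2^2 + 2; sub 3 for 2: 3^(3 + 1) + 3^3 + 3; = 111; G_1 = 111−1 = 110
step 1: 110 = 3^(3 + 1) + 3^3 + 2; sub 4 for 3: 4^(4 + 1) + 4^4 + 2; = 1282; G_2 = 1282−1 = 1281
step 2: 1281 = 4^(4 + 1) + 4^4 + 1; sub 5 for 4: 5^(5 + 1) + 5^5 + 1; = 18751; G_3 = 18751−1 = 18750

18751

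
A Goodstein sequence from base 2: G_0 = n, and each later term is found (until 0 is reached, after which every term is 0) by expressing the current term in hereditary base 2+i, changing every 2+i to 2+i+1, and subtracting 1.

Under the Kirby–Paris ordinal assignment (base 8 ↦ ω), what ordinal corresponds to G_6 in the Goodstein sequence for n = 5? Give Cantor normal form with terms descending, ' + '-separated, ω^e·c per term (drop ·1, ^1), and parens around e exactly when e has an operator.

ω^3·3 + ω^2·3 + ω·2 + 7

base 2: 5 = 2^2 + 1; at 3: 3^3 + 1 = 28; next = 27
base 3: 27 = 3^3; at 4: 4^4 = 256; next = 255
base 4: 255 = 3·4^3 + 3·4^2 + 3·4 + 3; at 5: 3·5^3 + 3·5^2 + 3·5 + 3 = 468; next = 467
base 5: 467 = 3·5^3 + 3·5^2 + 3·5 + 2; at 6: 3·6^3 + 3·6^2 + 3·6 + 2 = 776; next = 775
base 6: 775 = 3·6^3 + 3·6^2 + 3·6 + 1; at 7: 3·7^3 + 3·7^2 + 3·7 + 1 = 1198; next = 1197
base 7: 1197 = 3·7^3 + 3·7^2 + 3·7; at 8: 3·8^3 + 3·8^2 + 3·8 = 1752; next = 1751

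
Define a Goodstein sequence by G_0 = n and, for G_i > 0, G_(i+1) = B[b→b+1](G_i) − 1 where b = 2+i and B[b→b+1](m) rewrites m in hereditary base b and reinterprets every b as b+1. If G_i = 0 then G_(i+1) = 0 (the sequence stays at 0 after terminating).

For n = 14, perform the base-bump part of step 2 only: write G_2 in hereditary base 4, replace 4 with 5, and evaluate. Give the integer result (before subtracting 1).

18751

(0) 14|_2 = 2^(2 + 1) + 2^2 + 2 ↦ 3^(3 + 1) + 3^3 + 3|_3 = 111 ⇒ 110
(1) 110|_3 = 3^(3 + 1) + 3^3 + 2 ↦ 4^(4 + 1) + 4^4 + 2|_4 = 1282 ⇒ 1281
(2) 1281|_4 = 4^(4 + 1) + 4^4 + 1 ↦ 5^(5 + 1) + 5^5 + 1|_5 = 18751 ⇒ 18750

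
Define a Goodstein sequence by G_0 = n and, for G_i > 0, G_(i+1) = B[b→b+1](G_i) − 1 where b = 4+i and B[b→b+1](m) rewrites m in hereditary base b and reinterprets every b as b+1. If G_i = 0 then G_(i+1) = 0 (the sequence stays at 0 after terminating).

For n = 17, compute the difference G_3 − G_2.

4

G_0=17  [base 4] 4^2 + 1  →[4↦5]→  5^2 + 1 = 26  −1 ⇒ G_1=25
G_1=25  [base 5] 5^2  →[5↦6]→  6^2 = 36  −1 ⇒ G_2=35
G_2=35  [base 6] 5·6 + 5  →[6↦7]→  5·7 + 5 = 40  −1 ⇒ G_3=39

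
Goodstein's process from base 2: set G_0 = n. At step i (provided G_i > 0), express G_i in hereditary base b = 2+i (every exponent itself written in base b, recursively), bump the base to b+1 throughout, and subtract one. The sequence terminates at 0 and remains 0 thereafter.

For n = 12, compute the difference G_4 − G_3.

12 —HB2→ 2^(2 + 1) + 2^2 —bump→ 3^(3 + 1) + 3^3 = 108 —(−1)→ 107
107 —HB3→ 3^(3 + 1) + 2·3^2 + 2·3 + 2 —bump→ 4^(4 + 1) + 2·4^2 + 2·4 + 2 = 1066 —(−1)→ 1065
1065 —HB4→ 4^(4 + 1) + 2·4^2 + 2·4 + 1 —bump→ 5^(5 + 1) + 2·5^2 + 2·5 + 1 = 15686 —(−1)→ 15685
15685 —HB5→ 5^(5 + 1) + 2·5^2 + 2·5 —bump→ 6^(6 + 1) + 2·6^2 + 2·6 = 280020 —(−1)→ 280019

264334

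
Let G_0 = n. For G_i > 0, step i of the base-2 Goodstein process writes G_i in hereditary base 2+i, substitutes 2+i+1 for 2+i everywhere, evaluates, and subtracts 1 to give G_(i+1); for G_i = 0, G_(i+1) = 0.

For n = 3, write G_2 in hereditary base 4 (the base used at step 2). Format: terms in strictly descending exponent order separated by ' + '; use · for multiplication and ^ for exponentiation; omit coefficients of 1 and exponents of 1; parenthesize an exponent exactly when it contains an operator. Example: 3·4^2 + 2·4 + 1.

(0) 3|_2 = 2 + 1 ↦ 3 + 1|_3 = 4 ⇒ 3
(1) 3|_3 = 3 ↦ 4|_4 = 4 ⇒ 3

3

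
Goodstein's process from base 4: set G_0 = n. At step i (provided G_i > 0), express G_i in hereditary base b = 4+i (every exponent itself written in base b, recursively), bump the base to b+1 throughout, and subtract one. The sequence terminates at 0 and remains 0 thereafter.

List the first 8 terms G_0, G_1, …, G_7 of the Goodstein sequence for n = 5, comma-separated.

5 —HB4→ 4 + 1 —bump→ 5 + 1 = 6 —(−1)→ 5
5 —HB5→ 5 —bump→ 6 = 6 —(−1)→ 5
5 —HB6→ 5 —bump→ 5 = 5 —(−1)→ 4
4 —HB7→ 4 —bump→ 4 = 4 —(−1)→ 3
3 —HB8→ 3 —bump→ 3 = 3 —(−1)→ 2
2 —HB9→ 2 —bump→ 2 = 2 —(−1)→ 1
1 —HB10→ 1 —bump→ 1 = 1 —(−1)→ 0

5, 5, 5, 4, 3, 2, 1, 0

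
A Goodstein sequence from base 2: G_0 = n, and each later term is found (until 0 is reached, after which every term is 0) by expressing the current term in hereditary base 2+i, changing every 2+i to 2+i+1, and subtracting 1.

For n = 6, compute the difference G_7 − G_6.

i=0: 6 = 2^2 + 2 (b=2); 2→3: 3^3 + 3 = 30; 30−1 = 29
i=1: 29 = 3^3 + 2 (b=3); 3→4: 4^4 + 2 = 258; 258−1 = 257
i=2: 257 = 4^4 + 1 (b=4); 4→5: 5^5 + 1 = 3126; 3126−1 = 3125
i=3: 3125 = 5^5 (b=5); 5→6: 6^6 = 46656; 46656−1 = 46655
i=4: 46655 = 5·6^5 + 5·6^4 + 5·6^3 + 5·6^2 + 5·6 + 5 (b=6); 6→7: 5·7^5 + 5·7^4 + 5·7^3 + 5·7^2 + 5·7 + 5 = 98040; 98040−1 = 98039
i=5: 98039 = 5·7^5 + 5·7^4 + 5·7^3 + 5·7^2 + 5·7 + 4 (b=7); 7→8: 5·8^5 + 5·8^4 + 5·8^3 + 5·8^2 + 5·8 + 4 = 187244; 187244−1 = 187243
i=6: 187243 = 5·8^5 + 5·8^4 + 5·8^3 + 5·8^2 + 5·8 + 3 (b=8); 8→9: 5·9^5 + 5·9^4 + 5·9^3 + 5·9^2 + 5·9 + 3 = 332148; 332148−1 = 332147

144904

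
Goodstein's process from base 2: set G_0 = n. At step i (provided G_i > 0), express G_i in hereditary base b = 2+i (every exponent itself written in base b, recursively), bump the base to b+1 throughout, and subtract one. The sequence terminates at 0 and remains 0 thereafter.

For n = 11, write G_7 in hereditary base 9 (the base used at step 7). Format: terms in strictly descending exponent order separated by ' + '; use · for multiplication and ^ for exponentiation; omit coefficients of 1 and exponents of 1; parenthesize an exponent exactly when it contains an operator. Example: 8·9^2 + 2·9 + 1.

step 0: 11 = 2^(2 + 1) + 2 + 1; sub 3 for 2: 3^(3 + 1) + 3 + 1; = 85; G_1 = 85−1 = 84
step 1: 84 = 3^(3 + 1) + 3; sub 4 for 3: 4^(4 + 1) + 4; = 1028; G_2 = 1028−1 = 1027
step 2: 1027 = 4^(4 + 1) + 3; sub 5 for 4: 5^(5 + 1) + 3; = 15628; G_3 = 15628−1 = 15627
step 3: 15627 = 5^(5 + 1) + 2; sub 6 for 5: 6^(6 + 1) + 2; = 279938; G_4 = 279938−1 = 279937
step 4: 279937 = 6^(6 + 1) + 1; sub 7 for 6: 7^(7 + 1) + 1; = 5764802; G_5 = 5764802−1 = 5764801
step 5: 5764801 = 7^(7 + 1); sub 8 for 7: 8^(8 + 1); = 134217728; G_6 = 134217728−1 = 134217727
step 6: 134217727 = 7·8^8 + 7·8^7 + 7·8^6 + 7·8^5 + 7·8^4 + 7·8^3 + 7·8^2 + 7·8 + 7; sub 9 for 8: 7·9^9 + 7·9^7 + 7·9^6 + 7·9^5 + 7·9^4 + 7·9^3 + 7·9^2 + 7·9 + 7; = 2749609303; G_7 = 2749609303−1 = 2749609302

7·9^9 + 7·9^7 + 7·9^6 + 7·9^5 + 7·9^4 + 7·9^3 + 7·9^2 + 7·9 + 6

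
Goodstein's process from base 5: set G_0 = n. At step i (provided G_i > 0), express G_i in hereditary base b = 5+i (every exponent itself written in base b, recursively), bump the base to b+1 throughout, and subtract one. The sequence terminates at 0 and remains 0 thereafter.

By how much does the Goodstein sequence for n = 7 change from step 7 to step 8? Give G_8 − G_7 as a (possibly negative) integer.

-1

G_0=7  [base 5] 5 + 2  →[5↦6]→  6 + 2 = 8  −1 ⇒ G_1=7
G_1=7  [base 6] 6 + 1  →[6↦7]→  7 + 1 = 8  −1 ⇒ G_2=7
G_2=7  [base 7] 7  →[7↦8]→  8 = 8  −1 ⇒ G_3=7
G_3=7  [base 8] 7  →[8↦9]→  7 = 7  −1 ⇒ G_4=6
G_4=6  [base 9] 6  →[9↦10]→  6 = 6  −1 ⇒ G_5=5
G_5=5  [base 10] 5  →[10↦11]→  5 = 5  −1 ⇒ G_6=4
G_6=4  [base 11] 4  →[11↦12]→  4 = 4  −1 ⇒ G_7=3
G_7=3  [base 12] 3  →[12↦13]→  3 = 3  −1 ⇒ G_8=2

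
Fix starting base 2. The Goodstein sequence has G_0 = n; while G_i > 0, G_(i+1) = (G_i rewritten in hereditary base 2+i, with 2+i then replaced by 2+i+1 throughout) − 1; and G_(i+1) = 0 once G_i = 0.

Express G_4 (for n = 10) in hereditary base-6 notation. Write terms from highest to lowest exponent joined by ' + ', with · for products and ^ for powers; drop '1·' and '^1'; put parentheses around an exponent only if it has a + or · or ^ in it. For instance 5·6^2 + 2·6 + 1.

[0] 10 ≡ 2^(2 + 1) + 2 (base 2). Lift 3: 84. −1: 83.
[1] 83 ≡ 3^(3 + 1) + 2 (base 3). Lift 4: 1026. −1: 1025.
[2] 1025 ≡ 4^(4 + 1) + 1 (base 4). Lift 5: 15626. −1: 15625.
[3] 15625 ≡ 5^(5 + 1) (base 5). Lift 6: 279936. −1: 279935.
[4] 279935 ≡ 5·6^6 + 5·6^5 + 5·6^4 + 5·6^3 + 5·6^2 + 5·6 + 5 (base 6). Lift 7: 4215755. −1: 4215754.

5·6^6 + 5·6^5 + 5·6^4 + 5·6^3 + 5·6^2 + 5·6 + 5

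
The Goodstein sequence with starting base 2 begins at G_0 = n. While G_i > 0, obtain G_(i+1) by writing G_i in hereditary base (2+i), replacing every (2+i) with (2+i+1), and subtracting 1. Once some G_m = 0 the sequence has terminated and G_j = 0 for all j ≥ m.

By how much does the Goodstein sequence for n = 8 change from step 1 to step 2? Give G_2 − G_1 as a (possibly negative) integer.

473

G_0 = 8. HB_2(8) = 2^(2 + 1). Bump = 81. G_1 = 80.
G_1 = 80. HB_3(80) = 2·3^3 + 2·3^2 + 2·3 + 2. Bump = 554. G_2 = 553.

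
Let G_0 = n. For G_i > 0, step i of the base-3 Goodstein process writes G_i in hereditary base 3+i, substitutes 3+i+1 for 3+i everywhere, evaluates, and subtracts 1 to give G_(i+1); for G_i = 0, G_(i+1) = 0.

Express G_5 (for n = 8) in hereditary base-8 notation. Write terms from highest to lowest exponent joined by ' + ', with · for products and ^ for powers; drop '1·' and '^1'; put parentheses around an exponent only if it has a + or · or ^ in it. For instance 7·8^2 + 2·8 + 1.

8 + 3

G_0 = 8. HB_3(8) = 2·3 + 2. Bump = 10. G_1 = 9.
G_1 = 9. HB_4(9) = 2·4 + 1. Bump = 11. G_2 = 10.
G_2 = 10. HB_5(10) = 2·5. Bump = 12. G_3 = 11.
G_3 = 11. HB_6(11) = 6 + 5. Bump = 12. G_4 = 11.
G_4 = 11. HB_7(11) = 7 + 4. Bump = 12. G_5 = 11.
G_5 = 11. HB_8(11) = 8 + 3. Bump = 12. G_6 = 11.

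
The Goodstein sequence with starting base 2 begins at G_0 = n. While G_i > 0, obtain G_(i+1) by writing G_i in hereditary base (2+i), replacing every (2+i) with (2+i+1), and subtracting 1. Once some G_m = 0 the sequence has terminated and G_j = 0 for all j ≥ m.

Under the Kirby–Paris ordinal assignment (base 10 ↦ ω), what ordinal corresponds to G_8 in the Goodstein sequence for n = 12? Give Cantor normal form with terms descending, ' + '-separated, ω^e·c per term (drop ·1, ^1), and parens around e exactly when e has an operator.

ω^(ω + 1) + ω^2·2 + ω + 1

i=0: 12 = 2^(2 + 1) + 2^2 (b=2); 2→3: 3^(3 + 1) + 3^3 = 108; 108−1 = 107
i=1: 107 = 3^(3 + 1) + 2·3^2 + 2·3 + 2 (b=3); 3→4: 4^(4 + 1) + 2·4^2 + 2·4 + 2 = 1066; 1066−1 = 1065
i=2: 1065 = 4^(4 + 1) + 2·4^2 + 2·4 + 1 (b=4); 4→5: 5^(5 + 1) + 2·5^2 + 2·5 + 1 = 15686; 15686−1 = 15685
i=3: 15685 = 5^(5 + 1) + 2·5^2 + 2·5 (b=5); 5→6: 6^(6 + 1) + 2·6^2 + 2·6 = 280020; 280020−1 = 280019
i=4: 280019 = 6^(6 + 1) + 2·6^2 + 6 + 5 (b=6); 6→7: 7^(7 + 1) + 2·7^2 + 7 + 5 = 5764911; 5764911−1 = 5764910
i=5: 5764910 = 7^(7 + 1) + 2·7^2 + 7 + 4 (b=7); 7→8: 8^(8 + 1) + 2·8^2 + 8 + 4 = 134217868; 134217868−1 = 134217867
i=6: 134217867 = 8^(8 + 1) + 2·8^2 + 8 + 3 (b=8); 8→9: 9^(9 + 1) + 2·9^2 + 9 + 3 = 3486784575; 3486784575−1 = 3486784574
i=7: 3486784574 = 9^(9 + 1) + 2·9^2 + 9 + 2 (b=9); 9→10: 10^(10 + 1) + 2·10^2 + 10 + 2 = 100000000212; 100000000212−1 = 100000000211
i=8: 100000000211 = 10^(10 + 1) + 2·10^2 + 10 + 1 (b=10); 10→11: 11^(11 + 1) + 2·11^2 + 11 + 1 = 3138428376975; 3138428376975−1 = 3138428376974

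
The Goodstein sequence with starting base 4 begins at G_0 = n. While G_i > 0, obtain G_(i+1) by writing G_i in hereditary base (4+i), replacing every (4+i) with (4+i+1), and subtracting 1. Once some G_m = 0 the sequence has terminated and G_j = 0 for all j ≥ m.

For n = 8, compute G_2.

9

8 —HB4→ 2·4 —bump→ 2·5 = 10 —(−1)→ 9
9 —HB5→ 5 + 4 —bump→ 6 + 4 = 10 —(−1)→ 9
9 —HB6→ 6 + 3 —bump→ 7 + 3 = 10 —(−1)→ 9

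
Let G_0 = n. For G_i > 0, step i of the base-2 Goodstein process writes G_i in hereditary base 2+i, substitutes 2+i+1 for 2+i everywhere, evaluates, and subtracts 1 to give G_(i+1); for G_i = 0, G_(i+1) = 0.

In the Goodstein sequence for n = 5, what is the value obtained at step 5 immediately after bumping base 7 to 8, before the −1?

1752

G_0 = 5. HB_2(5) = 2^2 + 1. Bump = 28. G_1 = 27.
G_1 = 27. HB_3(27) = 3^3. Bump = 256. G_2 = 255.
G_2 = 255. HB_4(255) = 3·4^3 + 3·4^2 + 3·4 + 3. Bump = 468. G_3 = 467.
G_3 = 467. HB_5(467) = 3·5^3 + 3·5^2 + 3·5 + 2. Bump = 776. G_4 = 775.
G_4 = 775. HB_6(775) = 3·6^3 + 3·6^2 + 3·6 + 1. Bump = 1198. G_5 = 1197.
G_5 = 1197. HB_7(1197) = 3·7^3 + 3·7^2 + 3·7. Bump = 1752. G_6 = 1751.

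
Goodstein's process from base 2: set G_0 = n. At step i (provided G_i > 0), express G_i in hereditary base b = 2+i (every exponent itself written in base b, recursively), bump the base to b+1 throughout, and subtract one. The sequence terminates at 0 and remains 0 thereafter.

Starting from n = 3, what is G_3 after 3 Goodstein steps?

step 0: 3 = 2 + 1; sub 3 for 2: 3 + 1; = 4; G_1 = 4−1 = 3
step 1: 3 = 3; sub 4 for 3: 4; = 4; G_2 = 4−1 = 3
step 2: 3 = 3; sub 5 for 4: 3; = 3; G_3 = 3−1 = 2

2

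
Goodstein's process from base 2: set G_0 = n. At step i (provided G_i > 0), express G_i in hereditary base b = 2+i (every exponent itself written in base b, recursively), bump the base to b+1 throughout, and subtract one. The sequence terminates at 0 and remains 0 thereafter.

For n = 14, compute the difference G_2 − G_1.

1171

[0] 14 ≡ 2^(2 + 1) + 2^2 + 2 (base 2). Lift 3: 111. −1: 110.
[1] 110 ≡ 3^(3 + 1) + 3^3 + 2 (base 3). Lift 4: 1282. −1: 1281.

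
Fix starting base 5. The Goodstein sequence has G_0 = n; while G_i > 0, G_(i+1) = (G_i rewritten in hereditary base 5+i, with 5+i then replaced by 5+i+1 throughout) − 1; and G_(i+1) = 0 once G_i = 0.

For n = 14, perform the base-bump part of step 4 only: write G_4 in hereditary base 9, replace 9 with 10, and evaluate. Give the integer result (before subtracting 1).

20

14 —HB5→ 2·5 + 4 —bump→ 2·6 + 4 = 16 —(−1)→ 15
15 —HB6→ 2·6 + 3 —bump→ 2·7 + 3 = 17 —(−1)→ 16
16 —HB7→ 2·7 + 2 —bump→ 2·8 + 2 = 18 —(−1)→ 17
17 —HB8→ 2·8 + 1 —bump→ 2·9 + 1 = 19 —(−1)→ 18
18 —HB9→ 2·9 —bump→ 2·10 = 20 —(−1)→ 19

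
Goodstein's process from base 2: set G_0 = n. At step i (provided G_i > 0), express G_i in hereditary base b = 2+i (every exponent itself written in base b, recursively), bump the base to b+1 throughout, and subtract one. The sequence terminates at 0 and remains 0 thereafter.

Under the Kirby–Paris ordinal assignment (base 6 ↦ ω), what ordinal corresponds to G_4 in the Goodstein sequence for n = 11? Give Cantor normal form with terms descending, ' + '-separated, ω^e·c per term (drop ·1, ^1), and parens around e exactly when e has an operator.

(0) 11|_2 = 2^(2 + 1) + 2 + 1 ↦ 3^(3 + 1) + 3 + 1|_3 = 85 ⇒ 84
(1) 84|_3 = 3^(3 + 1) + 3 ↦ 4^(4 + 1) + 4|_4 = 1028 ⇒ 1027
(2) 1027|_4 = 4^(4 + 1) + 3 ↦ 5^(5 + 1) + 3|_5 = 15628 ⇒ 15627
(3) 15627|_5 = 5^(5 + 1) + 2 ↦ 6^(6 + 1) + 2|_6 = 279938 ⇒ 279937

ω^(ω + 1) + 1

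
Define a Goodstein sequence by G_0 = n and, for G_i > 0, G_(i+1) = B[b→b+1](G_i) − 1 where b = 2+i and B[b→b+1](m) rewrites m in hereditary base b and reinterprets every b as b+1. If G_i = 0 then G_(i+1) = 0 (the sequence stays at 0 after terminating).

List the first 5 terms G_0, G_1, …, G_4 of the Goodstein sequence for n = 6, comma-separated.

6, 29, 257, 3125, 46655

G_0=6  [base 2] 2^2 + 2  →[2↦3]→  3^3 + 3 = 30  −1 ⇒ G_1=29
G_1=29  [base 3] 3^3 + 2  →[3↦4]→  4^4 + 2 = 258  −1 ⇒ G_2=257
G_2=257  [base 4] 4^4 + 1  →[4↦5]→  5^5 + 1 = 3126  −1 ⇒ G_3=3125
G_3=3125  [base 5] 5^5  →[5↦6]→  6^6 = 46656  −1 ⇒ G_4=46655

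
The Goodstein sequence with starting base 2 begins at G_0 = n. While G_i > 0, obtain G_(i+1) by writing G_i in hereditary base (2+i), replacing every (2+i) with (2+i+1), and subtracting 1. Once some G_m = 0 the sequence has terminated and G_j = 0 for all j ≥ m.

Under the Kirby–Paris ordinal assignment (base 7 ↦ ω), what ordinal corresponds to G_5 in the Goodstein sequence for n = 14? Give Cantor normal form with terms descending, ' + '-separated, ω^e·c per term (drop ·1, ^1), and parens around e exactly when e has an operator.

ω^(ω + 1) + ω^5·5 + ω^4·5 + ω^3·5 + ω^2·5 + ω·5 + 4

(0) 14|_2 = 2^(2 + 1) + 2^2 + 2 ↦ 3^(3 + 1) + 3^3 + 3|_3 = 111 ⇒ 110
(1) 110|_3 = 3^(3 + 1) + 3^3 + 2 ↦ 4^(4 + 1) + 4^4 + 2|_4 = 1282 ⇒ 1281
(2) 1281|_4 = 4^(4 + 1) + 4^4 + 1 ↦ 5^(5 + 1) + 5^5 + 1|_5 = 18751 ⇒ 18750
(3) 18750|_5 = 5^(5 + 1) + 5^5 ↦ 6^(6 + 1) + 6^6|_6 = 326592 ⇒ 326591
(4) 326591|_6 = 6^(6 + 1) + 5·6^5 + 5·6^4 + 5·6^3 + 5·6^2 + 5·6 + 5 ↦ 7^(7 + 1) + 5·7^5 + 5·7^4 + 5·7^3 + 5·7^2 + 5·7 + 5|_7 = 5862841 ⇒ 5862840
(5) 5862840|_7 = 7^(7 + 1) + 5·7^5 + 5·7^4 + 5·7^3 + 5·7^2 + 5·7 + 4 ↦ 8^(8 + 1) + 5·8^5 + 5·8^4 + 5·8^3 + 5·8^2 + 5·8 + 4|_8 = 134404972 ⇒ 134404971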